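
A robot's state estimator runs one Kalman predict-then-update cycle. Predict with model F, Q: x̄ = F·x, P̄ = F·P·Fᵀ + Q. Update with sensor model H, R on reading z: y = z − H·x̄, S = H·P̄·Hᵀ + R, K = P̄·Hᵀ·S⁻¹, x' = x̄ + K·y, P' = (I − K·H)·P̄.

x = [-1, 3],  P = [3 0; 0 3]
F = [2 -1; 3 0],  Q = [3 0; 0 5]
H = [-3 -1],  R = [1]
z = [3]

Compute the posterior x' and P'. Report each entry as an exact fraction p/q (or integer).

x̄ = F·x = [-5, -3]
P̄ = F·P·Fᵀ + Q = [18 18; 18 32]
y = z − H·x̄ = [-15]
S = H·P̄·Hᵀ + R = [303]
K = P̄·Hᵀ·S⁻¹ = [-24/101; -86/303]
x' = x̄ + K·y = [-145/101, 127/101]
P' = (I − K·H)·P̄ = [90/101 -246/101; -246/101 2300/303]

x' = [-145/101, 127/101]
P' = [90/101 -246/101; -246/101 2300/303]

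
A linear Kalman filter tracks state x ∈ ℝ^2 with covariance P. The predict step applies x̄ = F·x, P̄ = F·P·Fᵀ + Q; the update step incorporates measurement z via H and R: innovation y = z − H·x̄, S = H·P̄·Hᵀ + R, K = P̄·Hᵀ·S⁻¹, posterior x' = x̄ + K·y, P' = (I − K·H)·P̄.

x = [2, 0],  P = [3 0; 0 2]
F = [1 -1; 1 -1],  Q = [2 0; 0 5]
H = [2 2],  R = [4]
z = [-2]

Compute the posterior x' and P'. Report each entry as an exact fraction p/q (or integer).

x' = [-1/7, -19/28]
P' = [13/7 -10/7; -10/7 55/28]

x̄ = F·x = [2, 2]
P̄ = F·P·Fᵀ + Q = [7 5; 5 10]
y = z − H·x̄ = [-10]
S = H·P̄·Hᵀ + R = [112]
K = P̄·Hᵀ·S⁻¹ = [3/14; 15/56]
x' = x̄ + K·y = [-1/7, -19/28]
P' = (I − K·H)·P̄ = [13/7 -10/7; -10/7 55/28]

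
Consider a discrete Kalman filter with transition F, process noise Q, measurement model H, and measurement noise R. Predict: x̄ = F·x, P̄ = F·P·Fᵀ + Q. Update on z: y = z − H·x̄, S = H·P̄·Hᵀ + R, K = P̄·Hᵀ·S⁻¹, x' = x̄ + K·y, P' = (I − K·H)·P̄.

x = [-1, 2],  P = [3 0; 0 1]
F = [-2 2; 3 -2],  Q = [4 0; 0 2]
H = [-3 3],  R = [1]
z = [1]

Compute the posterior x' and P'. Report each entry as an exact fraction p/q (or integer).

x' = [102/437, 241/437]
P' = [802/437 781/437; 781/437 1617/874]

x̄ = F·x = [6, -7]
P̄ = F·P·Fᵀ + Q = [20 -22; -22 33]
y = z − H·x̄ = [40]
S = H·P̄·Hᵀ + R = [874]
K = P̄·Hᵀ·S⁻¹ = [-63/437; 165/874]
x' = x̄ + K·y = [102/437, 241/437]
P' = (I − K·H)·P̄ = [802/437 781/437; 781/437 1617/874]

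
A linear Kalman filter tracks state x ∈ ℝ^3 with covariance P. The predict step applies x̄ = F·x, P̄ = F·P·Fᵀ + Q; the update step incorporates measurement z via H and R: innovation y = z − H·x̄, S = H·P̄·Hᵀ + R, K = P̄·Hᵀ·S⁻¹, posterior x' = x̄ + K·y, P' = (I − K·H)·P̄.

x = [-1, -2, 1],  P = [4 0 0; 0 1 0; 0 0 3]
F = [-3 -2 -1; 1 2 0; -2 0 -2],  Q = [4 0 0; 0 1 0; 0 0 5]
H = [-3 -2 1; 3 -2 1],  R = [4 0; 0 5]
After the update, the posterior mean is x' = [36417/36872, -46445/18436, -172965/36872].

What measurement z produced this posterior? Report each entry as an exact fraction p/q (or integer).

z = [-3, 3]

x̄ = F·x = [6, -5, 0]
P̄ = F·P·Fᵀ + Q = [47 -16 30; -16 9 -8; 30 -8 33]
S = H·P̄·Hᵀ + R = [156 -322; -322 901]
K = P̄·Hᵀ·S⁻¹ = [-5813/36872 3115/18436; -2003/18436 -1115/9218; 7817/36872 4241/18436]
x' − x̄ = [-184815/36872, 45735/18436, -172965/36872] = K·y
y = (KᵀK)⁻¹·Kᵀ·(x' − x̄) = [5, -25]
z = y + H·x̄ = [5, -25] + [-8, 28] = [-3, 3]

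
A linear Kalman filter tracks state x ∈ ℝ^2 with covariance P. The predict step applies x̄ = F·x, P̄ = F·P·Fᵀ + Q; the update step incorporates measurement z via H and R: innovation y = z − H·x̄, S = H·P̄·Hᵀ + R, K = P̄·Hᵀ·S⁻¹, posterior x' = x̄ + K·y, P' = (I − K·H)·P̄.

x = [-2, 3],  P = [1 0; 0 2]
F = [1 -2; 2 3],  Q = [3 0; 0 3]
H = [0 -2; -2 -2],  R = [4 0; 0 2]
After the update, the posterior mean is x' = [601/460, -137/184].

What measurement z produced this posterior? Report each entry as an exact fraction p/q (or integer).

x̄ = F·x = [-8, 5]
P̄ = F·P·Fᵀ + Q = [12 -10; -10 25]
S = H·P̄·Hᵀ + R = [104 60; 60 70]
K = P̄·Hᵀ·S⁻¹ = [41/92 -101/230; -85/184 -3/92]
x' − x̄ = [4281/460, -1057/184] = K·y
y = (KᵀK)⁻¹·Kᵀ·(x' − x̄) = [13, -8]
z = y + H·x̄ = [13, -8] + [-10, 6] = [3, -2]

z = [3, -2]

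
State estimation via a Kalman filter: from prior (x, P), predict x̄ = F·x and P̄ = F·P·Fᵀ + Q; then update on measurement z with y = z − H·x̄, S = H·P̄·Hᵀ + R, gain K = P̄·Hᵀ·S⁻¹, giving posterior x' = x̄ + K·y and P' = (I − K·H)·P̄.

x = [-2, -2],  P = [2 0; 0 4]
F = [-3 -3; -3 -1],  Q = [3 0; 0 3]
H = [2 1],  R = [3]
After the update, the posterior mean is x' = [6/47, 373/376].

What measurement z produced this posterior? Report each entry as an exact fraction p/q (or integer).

z = [1]

x̄ = F·x = [12, 8]
P̄ = F·P·Fᵀ + Q = [57 30; 30 25]
S = H·P̄·Hᵀ + R = [376]
K = P̄·Hᵀ·S⁻¹ = [18/47; 85/376]
x' − x̄ = [-558/47, -2635/376] = K·y
y = (KᵀK)⁻¹·Kᵀ·(x' − x̄) = [-31]
z = y + H·x̄ = [-31] + [32] = [1]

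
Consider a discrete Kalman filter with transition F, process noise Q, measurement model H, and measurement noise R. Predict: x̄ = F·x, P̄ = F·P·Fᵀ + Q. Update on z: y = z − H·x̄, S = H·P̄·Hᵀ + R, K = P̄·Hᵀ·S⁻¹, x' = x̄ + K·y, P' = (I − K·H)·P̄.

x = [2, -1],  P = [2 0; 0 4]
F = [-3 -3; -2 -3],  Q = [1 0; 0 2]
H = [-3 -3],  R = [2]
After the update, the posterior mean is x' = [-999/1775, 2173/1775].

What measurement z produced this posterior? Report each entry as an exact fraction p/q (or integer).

x̄ = F·x = [-3, -1]
P̄ = F·P·Fᵀ + Q = [55 48; 48 46]
S = H·P̄·Hᵀ + R = [1775]
K = P̄·Hᵀ·S⁻¹ = [-309/1775; -282/1775]
x' − x̄ = [4326/1775, 3948/1775] = K·y
y = (KᵀK)⁻¹·Kᵀ·(x' − x̄) = [-14]
z = y + H·x̄ = [-14] + [12] = [-2]

z = [-2]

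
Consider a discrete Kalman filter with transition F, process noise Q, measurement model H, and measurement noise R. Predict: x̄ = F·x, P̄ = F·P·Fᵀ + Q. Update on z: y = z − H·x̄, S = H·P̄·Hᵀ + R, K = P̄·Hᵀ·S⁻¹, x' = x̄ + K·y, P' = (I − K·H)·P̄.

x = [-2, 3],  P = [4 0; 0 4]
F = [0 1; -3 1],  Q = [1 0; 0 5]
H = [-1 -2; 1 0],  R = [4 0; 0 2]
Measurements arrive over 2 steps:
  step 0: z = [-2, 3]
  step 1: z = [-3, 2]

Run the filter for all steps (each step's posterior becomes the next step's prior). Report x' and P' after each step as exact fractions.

step 0: x' = [1652/633, -20/211], P' = [856/633 -134/211; -134/211 269/211]
step 1: x' = [6847/4085, 1377/4085], P' = [18058/20425 -7207/20425; -7207/20425 44431/40850]

step 0: x̄ = F·x = [3, 9]
step 0: P̄ = F·P·Fᵀ + Q = [5 4; 4 45]
step 0: y = z − H·x̄ = [19, 0]
step 0: S = H·P̄·Hᵀ + R = [205 -13; -13 7]
step 0: K = P̄·Hᵀ·S⁻¹ = [-13/633 428/633; -101/211 -67/211]
step 0: x' = x̄ + K·y = [1652/633, -20/211]
step 0: P' = (I − K·H)·P̄ = [856/633 -134/211; -134/211 269/211]
step 1: x̄ = F·x = [-20/211, -1672/211]
step 1: P̄ = F·P·Fᵀ + Q = [480/211 671/211; 671/211 4696/211]
step 1: y = z − H·x̄ = [-3997/211, 442/211]
step 1: S = H·P̄·Hᵀ + R = [22792/211 -1822/211; -1822/211 902/211]
step 1: K = P̄·Hᵀ·S⁻¹ = [-911/20425 9029/20425; -9306/20425 -7207/40850]
step 1: x' = x̄ + K·y = [6847/4085, 1377/4085]
step 1: P' = (I − K·H)·P̄ = [18058/20425 -7207/20425; -7207/20425 44431/40850]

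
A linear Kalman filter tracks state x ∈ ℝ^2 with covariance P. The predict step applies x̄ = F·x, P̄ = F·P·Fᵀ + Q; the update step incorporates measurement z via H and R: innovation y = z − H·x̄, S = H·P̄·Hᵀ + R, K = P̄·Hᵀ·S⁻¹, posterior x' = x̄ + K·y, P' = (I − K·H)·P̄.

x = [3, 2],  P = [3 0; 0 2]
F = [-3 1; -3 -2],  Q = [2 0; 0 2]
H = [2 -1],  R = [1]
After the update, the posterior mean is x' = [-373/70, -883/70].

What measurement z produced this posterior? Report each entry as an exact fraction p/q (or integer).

x̄ = F·x = [-7, -13]
P̄ = F·P·Fᵀ + Q = [31 23; 23 37]
S = H·P̄·Hᵀ + R = [70]
K = P̄·Hᵀ·S⁻¹ = [39/70; 9/70]
x' − x̄ = [117/70, 27/70] = K·y
y = (KᵀK)⁻¹·Kᵀ·(x' − x̄) = [3]
z = y + H·x̄ = [3] + [-1] = [2]

z = [2]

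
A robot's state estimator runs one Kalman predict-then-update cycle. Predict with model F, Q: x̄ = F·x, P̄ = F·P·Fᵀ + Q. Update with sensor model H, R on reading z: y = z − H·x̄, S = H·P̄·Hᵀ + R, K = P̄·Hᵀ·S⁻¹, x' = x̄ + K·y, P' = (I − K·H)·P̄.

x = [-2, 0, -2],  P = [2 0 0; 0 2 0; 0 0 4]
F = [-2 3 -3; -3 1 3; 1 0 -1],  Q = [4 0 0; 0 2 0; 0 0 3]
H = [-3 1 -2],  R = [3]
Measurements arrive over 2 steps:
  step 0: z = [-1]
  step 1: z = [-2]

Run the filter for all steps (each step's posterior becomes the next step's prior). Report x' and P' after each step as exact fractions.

step 0: x' = [2942/967, 4292/967, -1740/967], P' = [9998/967 16930/967 -6184/967; 16930/967 34182/967 -8526/967; -6184/967 -8526/967 5103/967]
step 1: x' = [-2549588/4714877, -10686014/4714877, 3276982/4714877], P' = [46528487/4714877 84980207/4714877 -25629173/4714877; 84980207/4714877 182902483/4714877 -37012813/4714877; -25629173/4714877 -37012813/4714877 20464282/4714877]

step 0: x̄ = F·x = [10, 0, 0]
step 0: P̄ = F·P·Fᵀ + Q = [66 -18 8; -18 58 -18; 8 -18 9]
step 0: y = z − H·x̄ = [29]
step 0: S = H·P̄·Hᵀ + R = [967]
step 0: K = P̄·Hᵀ·S⁻¹ = [-232/967; 148/967; -60/967]
step 0: x' = x̄ + K·y = [2942/967, 4292/967, -1740/967]
step 0: P' = (I − K·H)·P̄ = [9998/967 16930/967 -6184/967; 16930/967 34182/967 -8526/967; -6184/967 -8526/967 5103/967]
step 1: x̄ = F·x = [12212/967, -9754/967, 4682/967]
step 1: P̄ = F·P·Fᵀ + Q = [273525/967 -139331/967 77865/967; -139331/967 130601/967 -56951/967; 77865/967 -56951/967 30370/967]
step 1: y = z − H·x̄ = [53820/967]
step 1: S = H·P̄·Hᵀ + R = [4714877/967]
step 1: K = P̄·Hᵀ·S⁻¹ = [-1115636/4714877; 662496/4714877; -351286/4714877]
step 1: x' = x̄ + K·y = [-2549588/4714877, -10686014/4714877, 3276982/4714877]
step 1: P' = (I − K·H)·P̄ = [46528487/4714877 84980207/4714877 -25629173/4714877; 84980207/4714877 182902483/4714877 -37012813/4714877; -25629173/4714877 -37012813/4714877 20464282/4714877]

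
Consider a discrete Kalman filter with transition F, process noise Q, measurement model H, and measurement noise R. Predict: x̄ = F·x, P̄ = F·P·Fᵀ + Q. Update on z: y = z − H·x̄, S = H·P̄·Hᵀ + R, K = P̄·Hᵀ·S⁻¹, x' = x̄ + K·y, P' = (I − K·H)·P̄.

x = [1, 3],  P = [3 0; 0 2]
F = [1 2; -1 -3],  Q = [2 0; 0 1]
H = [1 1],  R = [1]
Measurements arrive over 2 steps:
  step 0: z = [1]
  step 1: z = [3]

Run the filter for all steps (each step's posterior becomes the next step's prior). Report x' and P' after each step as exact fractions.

step 0: x̄ = F·x = [7, -10]
step 0: P̄ = F·P·Fᵀ + Q = [13 -15; -15 22]
step 0: y = z − H·x̄ = [4]
step 0: S = H·P̄·Hᵀ + R = [6]
step 0: K = P̄·Hᵀ·S⁻¹ = [-1/3; 7/6]
step 0: x' = x̄ + K·y = [17/3, -16/3]
step 0: P' = (I − K·H)·P̄ = [37/3 -38/3; -38/3 83/6]
step 1: x̄ = F·x = [-5, 31/3]
step 1: P̄ = F·P·Fᵀ + Q = [19 -32; -32 371/6]
step 1: y = z − H·x̄ = [-7/3]
step 1: S = H·P̄·Hᵀ + R = [107/6]
step 1: K = P̄·Hᵀ·S⁻¹ = [-78/107; 179/107]
step 1: x' = x̄ + K·y = [-353/107, 688/107]
step 1: P' = (I − K·H)·P̄ = [1019/107 -1097/107; -1097/107 1276/107]

step 0: x' = [17/3, -16/3], P' = [37/3 -38/3; -38/3 83/6]
step 1: x' = [-353/107, 688/107], P' = [1019/107 -1097/107; -1097/107 1276/107]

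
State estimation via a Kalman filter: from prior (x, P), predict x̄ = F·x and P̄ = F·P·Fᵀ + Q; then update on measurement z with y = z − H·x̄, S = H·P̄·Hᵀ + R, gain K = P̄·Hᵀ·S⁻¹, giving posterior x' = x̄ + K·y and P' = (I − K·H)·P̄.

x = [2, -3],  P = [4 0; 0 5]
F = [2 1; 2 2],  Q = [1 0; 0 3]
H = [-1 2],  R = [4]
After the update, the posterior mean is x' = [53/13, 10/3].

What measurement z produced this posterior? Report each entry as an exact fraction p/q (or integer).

x̄ = F·x = [1, -2]
P̄ = F·P·Fᵀ + Q = [22 26; 26 39]
S = H·P̄·Hᵀ + R = [78]
K = P̄·Hᵀ·S⁻¹ = [5/13; 2/3]
x' − x̄ = [40/13, 16/3] = K·y
y = (KᵀK)⁻¹·Kᵀ·(x' − x̄) = [8]
z = y + H·x̄ = [8] + [-5] = [3]

z = [3]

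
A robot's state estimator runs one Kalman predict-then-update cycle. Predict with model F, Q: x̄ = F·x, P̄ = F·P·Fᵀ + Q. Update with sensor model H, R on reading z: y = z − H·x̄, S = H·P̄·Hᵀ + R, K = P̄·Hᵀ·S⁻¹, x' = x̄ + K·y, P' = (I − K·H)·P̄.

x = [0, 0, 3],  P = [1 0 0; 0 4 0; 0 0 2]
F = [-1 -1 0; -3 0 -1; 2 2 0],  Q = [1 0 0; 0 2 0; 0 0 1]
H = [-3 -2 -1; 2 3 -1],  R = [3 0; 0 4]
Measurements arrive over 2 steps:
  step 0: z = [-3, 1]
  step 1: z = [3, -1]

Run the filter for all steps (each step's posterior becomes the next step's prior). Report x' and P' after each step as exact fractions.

step 0: x̄ = F·x = [0, -3, 0]
step 0: P̄ = F·P·Fᵀ + Q = [6 3 -10; 3 13 -6; -10 -6 21]
step 0: y = z − H·x̄ = [-9, 10]
step 0: S = H·P̄·Hᵀ + R = [82 -136; -136 278]
step 0: K = P̄·Hᵀ·S⁻¹ = [81/1075 319/2150; -563/2150 119/2150; -1093/2150 -991/2150]
step 0: x' = x̄ + K·y = [866/1075, -193/2150, -73/2150]
step 0: P' = (I − K·H)·P̄ = [5279/2150 -5121/2150 -6081/2150; -5121/2150 2777/1075 2972/1075; -6081/2150 2972/1075 4817/1075]
step 1: x̄ = F·x = [-1539/2150, -5123/2150, 1539/1075]
step 1: P̄ = F·P·Fᵀ + Q = [2741/2150 337/2150 -591/1075; 337/2150 24959/2150 -337/1075; -591/1075 -337/1075 2257/1075]
step 1: y = z − H·x̄ = [-1067/430, 775/86]
step 1: S = H·P̄·Hᵀ + R = [5189/86 -6663/86; -6663/86 10461/86]
step 1: K = P̄·Hᵀ·S⁻¹ = [-22921/191600 -26929/574800; -6911/95800 70561/287400; -5361/23950 -12689/71850]
step 1: x' = x̄ + K·y = [-2417479/2874000, 12511/1437000, 142111/359250]
step 1: P' = (I − K·H)·P̄ = [2910931/2874000 -1406179/1437000 -259579/359250; -1406179/1437000 875311/718500 128536/179625; -259579/359250 128536/179625 252919/179625]

step 0: x' = [866/1075, -193/2150, -73/2150], P' = [5279/2150 -5121/2150 -6081/2150; -5121/2150 2777/1075 2972/1075; -6081/2150 2972/1075 4817/1075]
step 1: x' = [-2417479/2874000, 12511/1437000, 142111/359250], P' = [2910931/2874000 -1406179/1437000 -259579/359250; -1406179/1437000 875311/718500 128536/179625; -259579/359250 128536/179625 252919/179625]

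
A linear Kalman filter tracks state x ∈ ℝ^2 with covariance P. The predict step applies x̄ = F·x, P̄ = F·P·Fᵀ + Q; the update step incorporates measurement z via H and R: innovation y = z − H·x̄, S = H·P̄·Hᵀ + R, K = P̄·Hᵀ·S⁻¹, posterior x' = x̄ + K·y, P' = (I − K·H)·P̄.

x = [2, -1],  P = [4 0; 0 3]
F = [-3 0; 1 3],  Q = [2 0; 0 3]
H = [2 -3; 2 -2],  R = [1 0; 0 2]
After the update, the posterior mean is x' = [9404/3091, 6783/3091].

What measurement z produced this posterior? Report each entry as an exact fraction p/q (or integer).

z = [-1, 3]

x̄ = F·x = [-6, -1]
P̄ = F·P·Fᵀ + Q = [38 -12; -12 34]
S = H·P̄·Hᵀ + R = [603 476; 476 386]
K = P̄·Hᵀ·S⁻¹ = [-2184/3091 3494/3091; -2422/3091 2250/3091]
x' − x̄ = [27950/3091, 9874/3091] = K·y
y = (KᵀK)⁻¹·Kᵀ·(x' − x̄) = [8, 13]
z = y + H·x̄ = [8, 13] + [-9, -10] = [-1, 3]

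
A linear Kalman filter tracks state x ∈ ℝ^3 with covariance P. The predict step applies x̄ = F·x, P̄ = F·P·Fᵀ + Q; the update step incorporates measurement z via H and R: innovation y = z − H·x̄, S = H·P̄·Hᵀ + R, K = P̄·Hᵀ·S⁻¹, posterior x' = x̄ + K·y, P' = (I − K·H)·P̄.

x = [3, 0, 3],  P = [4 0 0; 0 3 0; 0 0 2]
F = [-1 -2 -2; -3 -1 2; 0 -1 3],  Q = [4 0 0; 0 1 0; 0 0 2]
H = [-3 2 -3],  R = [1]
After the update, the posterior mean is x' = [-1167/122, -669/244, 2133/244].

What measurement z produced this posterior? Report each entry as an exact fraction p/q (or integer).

x̄ = F·x = [-9, -3, 9]
P̄ = F·P·Fᵀ + Q = [28 10 -6; 10 48 15; -6 15 23]
S = H·P̄·Hᵀ + R = [244]
K = P̄·Hᵀ·S⁻¹ = [-23/122; 21/244; -21/244]
x' − x̄ = [-69/122, 63/244, -63/244] = K·y
y = (KᵀK)⁻¹·Kᵀ·(x' − x̄) = [3]
z = y + H·x̄ = [3] + [-6] = [-3]

z = [-3]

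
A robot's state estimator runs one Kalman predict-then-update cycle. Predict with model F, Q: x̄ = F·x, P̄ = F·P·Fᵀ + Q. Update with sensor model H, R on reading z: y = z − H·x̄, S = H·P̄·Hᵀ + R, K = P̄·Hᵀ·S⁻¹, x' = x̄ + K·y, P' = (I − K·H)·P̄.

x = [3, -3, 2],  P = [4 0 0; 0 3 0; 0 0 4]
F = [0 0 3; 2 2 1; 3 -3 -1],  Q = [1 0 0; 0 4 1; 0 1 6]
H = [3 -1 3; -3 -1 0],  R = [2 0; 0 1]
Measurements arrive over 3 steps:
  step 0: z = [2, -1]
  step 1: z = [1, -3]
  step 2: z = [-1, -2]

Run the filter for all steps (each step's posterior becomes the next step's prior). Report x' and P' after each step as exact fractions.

step 0: x' = [3177/69980, 121619/139960, 135373/139960], P' = [46763/17495 -542073/69980 -367161/69980; -542073/69980 3277539/139960 2173233/139960; -367161/69980 2173233/139960 1487431/139960]
step 1: x' = [12982752063/18964804708, 18681062855/18964804708, -43364585/9482402354], P' = [9182278243/18964804708 -22385658669/18964804708 -8209339287/9482402354; -22385658669/18964804708 70469544093/18964804708 11278197834/4741201177; -8209339287/9482402354 11278197834/4741201177 17571677039/9482402354]
step 2: x' = [-28583183621367/104673714678664, 146592991941831/52336857339332, 22459339011661/26168428669666], P' = [12664085313019/26168428669666 -30879580973991/26168428669666 -22639706320197/26168428669666; -30879580973991/26168428669666 97207090761891/26168428669666 31110878095215/13084214334833; -22639706320197/26168428669666 31110878095215/13084214334833 48454152519103/26168428669666]

step 0: x̄ = F·x = [6, 2, 16]
step 0: P̄ = F·P·Fᵀ + Q = [37 12 -12; 12 36 3; -12 3 73]
step 0: y = z − H·x̄ = [-62, 19]
step 0: S = H·P̄·Hᵀ + R = [722 -198; -198 442]
step 0: K = P̄·Hᵀ·S⁻¹ = [873/69980 -19083/69980; -5139/139960 -25101/139960; 43047/139960 29733/139960]
step 0: x' = x̄ + K·y = [3177/69980, 121619/139960, 135373/139960]
step 0: P' = (I − K·H)·P̄ = [46763/17495 -542073/69980 -367161/69980; -542073/69980 3277539/139960 2173233/139960; -367161/69980 2173233/139960 1487431/139960]
step 1: x̄ = F·x = [406119/139960, 391319/139960, -60146/17495]
step 1: P̄ = F·P·Fᵀ + Q = [13526839/139960 13095759/139960 -3828786/17495; 13095759/139960 13736319/139960 -3796071/17495; -3828786/17495 -3796071/17495 9018992/17495]
step 1: y = z − H·x̄ = [378213/69980, 297449/34990]
step 1: S = H·P̄·Hᵀ + R = [84354221/34990 32346633/17495; 32346633/17495 26774048/17495]
step 1: K = P̄·Hᵀ·S⁻¹ = [169114419/9482402354 -1290294015/4741201177; -572036523/9482402354 -1656284043/9482402354; 1382654397/4741201177 2071622193/9482402354]
step 1: x' = x̄ + K·y = [12982752063/18964804708, 18681062855/18964804708, -43364585/9482402354]
step 1: P' = (I − K·H)·P̄ = [9182278243/18964804708 -22385658669/18964804708 -8209339287/9482402354; -22385658669/18964804708 70469544093/18964804708 11278197834/4741201177; -8209339287/9482402354 11278197834/4741201177 17571677039/9482402354]
step 2: x̄ = F·x = [-130093755/9482402354, 31620450333/9482402354, -8504101603/9482402354]
step 2: P̄ = F·P·Fᵀ + Q = [167627495705/9482402354 138797369403/9482402354 -164803322856/4741201177; 138797369403/9482402354 182650521975/9482402354 -156471194931/4741201177; -164803322856/4741201177 -156471194931/4741201177 409482314713/4741201177]
step 2: y = z − H·x̄ = [48040634053/9482402354, 6132682180/4741201177]
step 2: S = H·P̄·Hᵀ + R = [2096447476400/4741201177 1289645020812/4741201177; 1289645020812/4741201177 1266782301046/4741201177]
step 2: K = P̄·Hᵀ·S⁻¹ = [952717952457/52336857339332 -3556337482533/13084214334833; -1590282556287/26168428669666 -2284173919959/13084214334833; 3805395601572/13084214334833 5697362770161/26168428669666]
step 2: x' = x̄ + K·y = [-28583183621367/104673714678664, 146592991941831/52336857339332, 22459339011661/26168428669666]
step 2: P' = (I − K·H)·P̄ = [12664085313019/26168428669666 -30879580973991/26168428669666 -22639706320197/26168428669666; -30879580973991/26168428669666 97207090761891/26168428669666 31110878095215/13084214334833; -22639706320197/26168428669666 31110878095215/13084214334833 48454152519103/26168428669666]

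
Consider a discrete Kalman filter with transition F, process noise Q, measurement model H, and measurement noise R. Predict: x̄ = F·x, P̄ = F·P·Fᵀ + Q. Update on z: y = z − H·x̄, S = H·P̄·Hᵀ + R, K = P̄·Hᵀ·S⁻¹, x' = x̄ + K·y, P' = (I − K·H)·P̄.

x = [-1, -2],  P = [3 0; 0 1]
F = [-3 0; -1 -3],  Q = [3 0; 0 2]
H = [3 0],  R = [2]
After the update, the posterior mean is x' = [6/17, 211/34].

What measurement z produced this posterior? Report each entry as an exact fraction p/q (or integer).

z = [1]

x̄ = F·x = [3, 7]
P̄ = F·P·Fᵀ + Q = [30 9; 9 14]
S = H·P̄·Hᵀ + R = [272]
K = P̄·Hᵀ·S⁻¹ = [45/136; 27/272]
x' − x̄ = [-45/17, -27/34] = K·y
y = (KᵀK)⁻¹·Kᵀ·(x' − x̄) = [-8]
z = y + H·x̄ = [-8] + [9] = [1]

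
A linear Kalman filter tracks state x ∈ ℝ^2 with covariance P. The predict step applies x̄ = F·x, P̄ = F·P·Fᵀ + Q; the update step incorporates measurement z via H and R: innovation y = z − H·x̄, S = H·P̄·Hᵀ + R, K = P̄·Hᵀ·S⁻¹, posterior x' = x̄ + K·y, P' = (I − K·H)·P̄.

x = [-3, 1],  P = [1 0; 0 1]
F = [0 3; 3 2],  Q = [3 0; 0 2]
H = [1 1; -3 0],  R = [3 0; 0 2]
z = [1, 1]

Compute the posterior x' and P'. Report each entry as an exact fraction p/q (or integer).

x' = [-9/142, -243/284]
P' = [15/71 -21/142; -21/142 711/284]

x̄ = F·x = [3, -7]
P̄ = F·P·Fᵀ + Q = [12 6; 6 15]
y = z − H·x̄ = [5, 10]
S = H·P̄·Hᵀ + R = [42 -54; -54 110]
K = P̄·Hᵀ·S⁻¹ = [3/142 -45/142; 223/284 63/284]
x' = x̄ + K·y = [-9/142, -243/284]
P' = (I − K·H)·P̄ = [15/71 -21/142; -21/142 711/284]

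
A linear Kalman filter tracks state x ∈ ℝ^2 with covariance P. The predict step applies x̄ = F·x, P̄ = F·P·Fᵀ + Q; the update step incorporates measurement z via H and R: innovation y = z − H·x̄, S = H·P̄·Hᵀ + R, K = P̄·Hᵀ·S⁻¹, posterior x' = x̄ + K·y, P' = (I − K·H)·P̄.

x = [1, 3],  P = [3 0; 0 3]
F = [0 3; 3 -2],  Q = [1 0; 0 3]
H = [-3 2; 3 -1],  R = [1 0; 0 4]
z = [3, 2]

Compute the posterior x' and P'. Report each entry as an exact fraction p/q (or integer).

x̄ = F·x = [9, -3]
P̄ = F·P·Fᵀ + Q = [28 -18; -18 42]
y = z − H·x̄ = [36, -28]
S = H·P̄·Hᵀ + R = [637 -498; -498 406]
K = P̄·Hᵀ·S⁻¹ = [1038/5309 2607/5309; 4110/5309 3786/5309]
x' = x̄ + K·y = [12153/5309, 26025/5309]
P' = (I − K·H)·P̄ = [7298/5309 11466/5309; 11466/5309 19254/5309]

x' = [12153/5309, 26025/5309]
P' = [7298/5309 11466/5309; 11466/5309 19254/5309]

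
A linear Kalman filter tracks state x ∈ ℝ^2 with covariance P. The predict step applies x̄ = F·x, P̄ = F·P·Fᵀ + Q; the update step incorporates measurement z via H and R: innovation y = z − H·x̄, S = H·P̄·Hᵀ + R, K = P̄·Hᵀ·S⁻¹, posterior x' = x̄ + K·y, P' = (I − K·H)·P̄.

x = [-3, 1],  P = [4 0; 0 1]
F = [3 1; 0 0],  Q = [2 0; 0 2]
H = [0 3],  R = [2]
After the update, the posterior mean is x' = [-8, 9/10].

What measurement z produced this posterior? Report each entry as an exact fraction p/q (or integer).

x̄ = F·x = [-8, 0]
P̄ = F·P·Fᵀ + Q = [39 0; 0 2]
S = H·P̄·Hᵀ + R = [20]
K = P̄·Hᵀ·S⁻¹ = [0; 3/10]
x' − x̄ = [0, 9/10] = K·y
y = (KᵀK)⁻¹·Kᵀ·(x' − x̄) = [3]
z = y + H·x̄ = [3] + [0] = [3]

z = [3]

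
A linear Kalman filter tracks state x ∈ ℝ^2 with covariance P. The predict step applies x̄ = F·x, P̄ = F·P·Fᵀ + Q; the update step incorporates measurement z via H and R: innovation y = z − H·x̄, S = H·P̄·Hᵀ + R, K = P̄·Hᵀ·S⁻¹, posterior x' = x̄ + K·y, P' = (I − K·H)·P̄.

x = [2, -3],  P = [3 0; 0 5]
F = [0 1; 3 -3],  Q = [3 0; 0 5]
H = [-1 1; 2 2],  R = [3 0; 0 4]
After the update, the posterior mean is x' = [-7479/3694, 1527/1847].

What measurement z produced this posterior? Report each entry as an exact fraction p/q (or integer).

x̄ = F·x = [-3, 15]
P̄ = F·P·Fᵀ + Q = [8 -15; -15 77]
S = H·P̄·Hᵀ + R = [118 138; 138 224]
K = P̄·Hᵀ·S⁻¹ = [-805/1847 761/3694; 874/1847 484/1847]
x' − x̄ = [3603/3694, -26178/1847] = K·y
y = (KᵀK)⁻¹·Kᵀ·(x' − x̄) = [-15, -27]
z = y + H·x̄ = [-15, -27] + [18, 24] = [3, -3]

z = [3, -3]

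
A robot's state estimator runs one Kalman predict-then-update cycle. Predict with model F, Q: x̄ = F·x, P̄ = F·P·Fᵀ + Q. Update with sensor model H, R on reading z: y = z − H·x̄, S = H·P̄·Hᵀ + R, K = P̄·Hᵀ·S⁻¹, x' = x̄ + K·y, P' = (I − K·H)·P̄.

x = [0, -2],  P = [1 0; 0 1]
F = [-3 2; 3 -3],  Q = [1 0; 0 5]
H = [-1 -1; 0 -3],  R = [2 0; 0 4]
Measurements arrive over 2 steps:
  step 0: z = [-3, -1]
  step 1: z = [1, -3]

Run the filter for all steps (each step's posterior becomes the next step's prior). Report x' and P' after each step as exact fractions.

step 0: x̄ = F·x = [-4, 6]
step 0: P̄ = F·P·Fᵀ + Q = [14 -15; -15 23]
step 0: y = z − H·x̄ = [-1, 17]
step 0: S = H·P̄·Hᵀ + R = [9 24; 24 211]
step 0: K = P̄·Hᵀ·S⁻¹ = [-869/1323 127/441; -32/1323 -143/441]
step 0: x' = x̄ + K·y = [2054/1323, 677/1323]
step 0: P' = (I − K·H)·P̄ = [2246/1323 -508/1323; -508/1323 572/1323]
step 1: x̄ = F·x = [-4808/1323, 153/49]
step 1: P̄ = F·P·Fᵀ + Q = [29921/1323 -1158/49; -1158/49 1523/49]
step 1: y = z − H·x̄ = [646/1323, 312/49]
step 1: S = H·P̄·Hᵀ + R = [11156/1323 1095/49; 1095/49 13903/49]
step 1: K = P̄·Hᵀ·S⁻¹ = [-1714475/2504657 760881/2504657; -39420/2504657 -820011/2504657]
step 1: x' = x̄ + K·y = [-5094694/2504657, 2580121/2504657]
step 1: P' = (I − K·H)·P̄ = [4443458/2504657 -1014508/2504657; -1014508/2504657 1093348/2504657]

step 0: x' = [2054/1323, 677/1323], P' = [2246/1323 -508/1323; -508/1323 572/1323]
step 1: x' = [-5094694/2504657, 2580121/2504657], P' = [4443458/2504657 -1014508/2504657; -1014508/2504657 1093348/2504657]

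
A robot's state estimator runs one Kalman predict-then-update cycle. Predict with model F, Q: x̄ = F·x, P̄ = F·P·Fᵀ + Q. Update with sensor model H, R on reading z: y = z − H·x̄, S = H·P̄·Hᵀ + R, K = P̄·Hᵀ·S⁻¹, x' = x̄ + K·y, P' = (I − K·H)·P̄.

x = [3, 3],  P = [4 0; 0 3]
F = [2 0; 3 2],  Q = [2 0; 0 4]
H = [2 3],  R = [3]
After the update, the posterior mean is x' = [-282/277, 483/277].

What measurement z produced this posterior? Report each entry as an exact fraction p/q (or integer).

x̄ = F·x = [6, 15]
P̄ = F·P·Fᵀ + Q = [18 24; 24 52]
S = H·P̄·Hᵀ + R = [831]
K = P̄·Hᵀ·S⁻¹ = [36/277; 68/277]
x' − x̄ = [-1944/277, -3672/277] = K·y
y = (KᵀK)⁻¹·Kᵀ·(x' − x̄) = [-54]
z = y + H·x̄ = [-54] + [57] = [3]

z = [3]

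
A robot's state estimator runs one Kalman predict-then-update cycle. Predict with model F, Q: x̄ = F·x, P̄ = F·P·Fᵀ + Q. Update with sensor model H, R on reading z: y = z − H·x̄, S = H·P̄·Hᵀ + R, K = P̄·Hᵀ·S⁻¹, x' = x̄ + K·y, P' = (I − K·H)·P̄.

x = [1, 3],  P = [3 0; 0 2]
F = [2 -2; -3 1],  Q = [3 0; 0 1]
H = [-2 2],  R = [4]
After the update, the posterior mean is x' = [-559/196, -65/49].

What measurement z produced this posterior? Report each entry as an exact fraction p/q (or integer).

z = [3]

x̄ = F·x = [-4, 0]
P̄ = F·P·Fᵀ + Q = [23 -22; -22 30]
S = H·P̄·Hᵀ + R = [392]
K = P̄·Hᵀ·S⁻¹ = [-45/196; 13/49]
x' − x̄ = [225/196, -65/49] = K·y
y = (KᵀK)⁻¹·Kᵀ·(x' − x̄) = [-5]
z = y + H·x̄ = [-5] + [8] = [3]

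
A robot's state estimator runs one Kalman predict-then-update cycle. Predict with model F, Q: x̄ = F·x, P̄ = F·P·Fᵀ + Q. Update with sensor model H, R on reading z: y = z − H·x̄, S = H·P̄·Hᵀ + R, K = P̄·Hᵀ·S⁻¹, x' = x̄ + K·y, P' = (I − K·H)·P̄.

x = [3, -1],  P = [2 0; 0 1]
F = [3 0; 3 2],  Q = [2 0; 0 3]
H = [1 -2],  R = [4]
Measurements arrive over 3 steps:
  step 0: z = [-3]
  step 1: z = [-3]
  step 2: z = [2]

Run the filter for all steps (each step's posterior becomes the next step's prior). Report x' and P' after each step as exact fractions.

step 0: x' = [109/13, 75/13], P' = [196/13 106/13; 106/13 69/13]
step 1: x' = [979/941, 2097/941], P' = [40240/2823 7710/941; 7710/941 5289/941]
step 2: x' = [-847556/203661, -3592/1191], P' = [2798240/203661 9418/1191; 9418/1191 2169/397]

step 0: x̄ = F·x = [9, 7]
step 0: P̄ = F·P·Fᵀ + Q = [20 18; 18 25]
step 0: y = z − H·x̄ = [2]
step 0: S = H·P̄·Hᵀ + R = [52]
step 0: K = P̄·Hᵀ·S⁻¹ = [-4/13; -8/13]
step 0: x' = x̄ + K·y = [109/13, 75/13]
step 0: P' = (I − K·H)·P̄ = [196/13 106/13; 106/13 69/13]
step 1: x̄ = F·x = [327/13, 477/13]
step 1: P̄ = F·P·Fᵀ + Q = [1790/13 2400/13; 2400/13 3351/13]
step 1: y = z − H·x̄ = [588/13]
step 1: S = H·P̄·Hᵀ + R = [5646/13]
step 1: K = P̄·Hᵀ·S⁻¹ = [-1505/2823; -717/941]
step 1: x' = x̄ + K·y = [979/941, 2097/941]
step 1: P' = (I − K·H)·P̄ = [40240/2823 7710/941; 7710/941 5289/941]
step 2: x̄ = F·x = [2937/941, 7131/941]
step 2: P̄ = F·P·Fᵀ + Q = [122602/941 166980/941; 166980/941 237219/941]
step 2: y = z − H·x̄ = [13207/941]
step 2: S = H·P̄·Hᵀ + R = [407322/941]
step 2: K = P̄·Hᵀ·S⁻¹ = [-105679/203661; -899/1191]
step 2: x' = x̄ + K·y = [-847556/203661, -3592/1191]
step 2: P' = (I − K·H)·P̄ = [2798240/203661 9418/1191; 9418/1191 2169/397]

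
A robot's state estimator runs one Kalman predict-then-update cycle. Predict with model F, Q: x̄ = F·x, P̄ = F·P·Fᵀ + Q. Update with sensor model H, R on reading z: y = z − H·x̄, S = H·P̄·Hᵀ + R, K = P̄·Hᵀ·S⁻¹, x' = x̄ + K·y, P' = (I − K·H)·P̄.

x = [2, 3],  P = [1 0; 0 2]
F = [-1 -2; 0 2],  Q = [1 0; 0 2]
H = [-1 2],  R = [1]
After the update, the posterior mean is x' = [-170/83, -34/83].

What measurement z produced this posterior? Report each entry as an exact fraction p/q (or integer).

x̄ = F·x = [-8, 6]
P̄ = F·P·Fᵀ + Q = [10 -8; -8 10]
S = H·P̄·Hᵀ + R = [83]
K = P̄·Hᵀ·S⁻¹ = [-26/83; 28/83]
x' − x̄ = [494/83, -532/83] = K·y
y = (KᵀK)⁻¹·Kᵀ·(x' − x̄) = [-19]
z = y + H·x̄ = [-19] + [20] = [1]

z = [1]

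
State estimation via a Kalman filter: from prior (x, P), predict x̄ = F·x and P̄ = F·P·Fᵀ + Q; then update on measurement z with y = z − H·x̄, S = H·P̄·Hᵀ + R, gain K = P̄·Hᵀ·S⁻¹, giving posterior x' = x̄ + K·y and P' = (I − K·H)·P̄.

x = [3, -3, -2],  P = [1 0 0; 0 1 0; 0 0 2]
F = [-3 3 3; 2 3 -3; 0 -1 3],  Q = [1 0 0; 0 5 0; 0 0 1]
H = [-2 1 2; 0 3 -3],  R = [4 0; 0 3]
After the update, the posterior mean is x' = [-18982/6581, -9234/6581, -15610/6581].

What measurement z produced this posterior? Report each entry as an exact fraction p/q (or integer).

x̄ = F·x = [-24, 3, -3]
P̄ = F·P·Fᵀ + Q = [37 -15 15; -15 36 -21; 15 -21 20]
S = H·P̄·Hᵀ + R = [124 105; 105 885]
K = P̄·Hᵀ·S⁻¹ = [-2851/6581 -331/6581; 219/6581 6228/32905; 212/6581 -4699/32905]
x' − x̄ = [138962/6581, -28977/6581, 4133/6581] = K·y
y = (KᵀK)⁻¹·Kᵀ·(x' − x̄) = [-47, -15]
z = y + H·x̄ = [-47, -15] + [45, 18] = [-2, 3]

z = [-2, 3]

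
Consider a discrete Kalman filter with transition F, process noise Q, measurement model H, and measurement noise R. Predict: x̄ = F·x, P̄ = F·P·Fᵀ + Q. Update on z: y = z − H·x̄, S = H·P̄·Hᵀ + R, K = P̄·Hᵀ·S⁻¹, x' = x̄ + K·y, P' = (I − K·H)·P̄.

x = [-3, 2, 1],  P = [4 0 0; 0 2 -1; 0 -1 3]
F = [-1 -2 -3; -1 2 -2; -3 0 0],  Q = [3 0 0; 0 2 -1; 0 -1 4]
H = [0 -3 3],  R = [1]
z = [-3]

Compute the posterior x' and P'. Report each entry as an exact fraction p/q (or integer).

x̄ = F·x = [-4, 5, 9]
P̄ = F·P·Fᵀ + Q = [30 16 12; 16 34 11; 12 11 40]
y = z − H·x̄ = [-15]
S = H·P̄·Hᵀ + R = [469]
K = P̄·Hᵀ·S⁻¹ = [-12/469; -69/469; 87/469]
x' = x̄ + K·y = [-1696/469, 3380/469, 2916/469]
P' = (I − K·H)·P̄ = [13926/469 6676/469 6672/469; 6676/469 11185/469 11162/469; 6672/469 11162/469 11191/469]

x' = [-1696/469, 3380/469, 2916/469]
P' = [13926/469 6676/469 6672/469; 6676/469 11185/469 11162/469; 6672/469 11162/469 11191/469]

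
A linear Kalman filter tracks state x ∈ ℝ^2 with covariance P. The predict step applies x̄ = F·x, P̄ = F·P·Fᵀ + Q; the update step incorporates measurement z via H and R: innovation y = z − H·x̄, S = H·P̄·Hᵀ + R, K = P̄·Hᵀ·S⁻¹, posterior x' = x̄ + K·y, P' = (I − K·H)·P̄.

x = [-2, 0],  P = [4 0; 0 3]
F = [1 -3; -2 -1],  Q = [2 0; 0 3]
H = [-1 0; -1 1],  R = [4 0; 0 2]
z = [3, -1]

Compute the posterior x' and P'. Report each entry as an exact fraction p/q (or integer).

x̄ = F·x = [-2, 4]
P̄ = F·P·Fᵀ + Q = [33 1; 1 22]
y = z − H·x̄ = [1, -7]
S = H·P̄·Hᵀ + R = [37 32; 32 55]
K = P̄·Hᵀ·S⁻¹ = [-791/1011 -128/1011; -727/1011 809/1011]
x' = x̄ + K·y = [-639/337, -782/337]
P' = (I − K·H)·P̄ = [3164/1011 2908/1011; 2908/1011 4526/1011]

x' = [-639/337, -782/337]
P' = [3164/1011 2908/1011; 2908/1011 4526/1011]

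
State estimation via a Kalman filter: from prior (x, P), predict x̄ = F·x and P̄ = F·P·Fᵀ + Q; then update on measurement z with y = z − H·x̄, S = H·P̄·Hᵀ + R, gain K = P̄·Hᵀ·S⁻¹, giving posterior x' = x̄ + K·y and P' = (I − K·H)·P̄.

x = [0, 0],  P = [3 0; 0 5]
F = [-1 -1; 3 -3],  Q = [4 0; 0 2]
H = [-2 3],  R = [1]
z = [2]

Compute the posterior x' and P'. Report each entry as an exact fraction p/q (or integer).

x̄ = F·x = [0, 0]
P̄ = F·P·Fᵀ + Q = [12 6; 6 74]
y = z − H·x̄ = [2]
S = H·P̄·Hᵀ + R = [643]
K = P̄·Hᵀ·S⁻¹ = [-6/643; 210/643]
x' = x̄ + K·y = [-12/643, 420/643]
P' = (I − K·H)·P̄ = [7680/643 5118/643; 5118/643 3482/643]

x' = [-12/643, 420/643]
P' = [7680/643 5118/643; 5118/643 3482/643]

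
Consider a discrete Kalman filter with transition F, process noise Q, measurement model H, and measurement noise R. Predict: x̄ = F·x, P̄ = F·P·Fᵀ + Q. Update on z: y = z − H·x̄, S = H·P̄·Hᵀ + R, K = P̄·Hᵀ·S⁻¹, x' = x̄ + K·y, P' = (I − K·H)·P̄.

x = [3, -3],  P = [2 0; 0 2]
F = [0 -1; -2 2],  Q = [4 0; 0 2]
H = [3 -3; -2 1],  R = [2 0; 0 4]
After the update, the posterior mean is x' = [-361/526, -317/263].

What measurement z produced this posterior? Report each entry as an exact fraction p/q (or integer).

z = [1, -1]

x̄ = F·x = [3, -12]
P̄ = F·P·Fᵀ + Q = [6 -4; -4 18]
S = H·P̄·Hᵀ + R = [290 -126; -126 62]
K = P̄·Hᵀ·S⁻¹ = [-39/526 -215/526; -102/263 -97/263]
x' − x̄ = [-1939/526, 2839/263] = K·y
y = (KᵀK)⁻¹·Kᵀ·(x' − x̄) = [-44, 17]
z = y + H·x̄ = [-44, 17] + [45, -18] = [1, -1]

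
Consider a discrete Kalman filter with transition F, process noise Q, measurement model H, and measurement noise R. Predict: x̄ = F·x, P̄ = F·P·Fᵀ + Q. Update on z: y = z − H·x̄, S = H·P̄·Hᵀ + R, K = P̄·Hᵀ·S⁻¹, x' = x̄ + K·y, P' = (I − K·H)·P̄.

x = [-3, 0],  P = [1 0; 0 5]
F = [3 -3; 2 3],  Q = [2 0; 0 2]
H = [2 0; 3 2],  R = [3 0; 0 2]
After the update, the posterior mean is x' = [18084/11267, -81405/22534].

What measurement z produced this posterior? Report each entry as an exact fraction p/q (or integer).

x̄ = F·x = [-9, -6]
P̄ = F·P·Fᵀ + Q = [56 -39; -39 51]
S = H·P̄·Hᵀ + R = [227 180; 180 242]
K = P̄·Hᵀ·S⁻¹ = [5452/11267 135/11267; -8088/11267 10635/22534]
x' − x̄ = [119487/11267, 53799/22534] = K·y
y = (KᵀK)⁻¹·Kᵀ·(x' − x̄) = [21, 37]
z = y + H·x̄ = [21, 37] + [-18, -39] = [3, -2]

z = [3, -2]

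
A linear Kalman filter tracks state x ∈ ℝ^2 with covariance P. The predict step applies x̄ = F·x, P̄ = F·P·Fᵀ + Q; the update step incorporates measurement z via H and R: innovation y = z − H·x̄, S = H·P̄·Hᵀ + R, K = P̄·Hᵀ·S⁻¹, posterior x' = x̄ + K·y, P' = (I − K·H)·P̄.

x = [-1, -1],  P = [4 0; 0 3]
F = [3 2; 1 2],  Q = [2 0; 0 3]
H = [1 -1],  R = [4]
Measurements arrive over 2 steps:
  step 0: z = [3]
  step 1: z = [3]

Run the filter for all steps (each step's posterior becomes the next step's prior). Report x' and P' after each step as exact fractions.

step 0: x' = [1/5, -2], P' = [574/25 94/5; 94/5 18]
step 1: x' = [5401/2521, -1902/2521], P' = [121036/2521 99540/2521; 99540/2521 87728/2521]

step 0: x̄ = F·x = [-5, -3]
step 0: P̄ = F·P·Fᵀ + Q = [50 24; 24 19]
step 0: y = z − H·x̄ = [5]
step 0: S = H·P̄·Hᵀ + R = [25]
step 0: K = P̄·Hᵀ·S⁻¹ = [26/25; 1/5]
step 0: x' = x̄ + K·y = [1/5, -2]
step 0: P' = (I − K·H)·P̄ = [574/25 94/5; 94/5 18]
step 1: x̄ = F·x = [-17/5, -19/5]
step 1: P̄ = F·P·Fᵀ + Q = [12656/25 7282/25; 7282/25 4329/25]
step 1: y = z − H·x̄ = [13/5]
step 1: S = H·P̄·Hᵀ + R = [2521/25]
step 1: K = P̄·Hᵀ·S⁻¹ = [5374/2521; 2953/2521]
step 1: x' = x̄ + K·y = [5401/2521, -1902/2521]
step 1: P' = (I − K·H)·P̄ = [121036/2521 99540/2521; 99540/2521 87728/2521]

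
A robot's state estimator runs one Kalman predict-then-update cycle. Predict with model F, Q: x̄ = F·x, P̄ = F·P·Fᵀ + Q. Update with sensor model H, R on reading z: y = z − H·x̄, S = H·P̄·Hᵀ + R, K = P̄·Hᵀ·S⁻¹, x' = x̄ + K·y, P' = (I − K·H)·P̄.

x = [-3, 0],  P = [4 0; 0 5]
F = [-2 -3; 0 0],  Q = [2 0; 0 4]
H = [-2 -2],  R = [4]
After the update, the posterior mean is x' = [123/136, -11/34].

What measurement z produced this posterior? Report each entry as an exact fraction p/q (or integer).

z = [-1]

x̄ = F·x = [6, 0]
P̄ = F·P·Fᵀ + Q = [63 0; 0 4]
S = H·P̄·Hᵀ + R = [272]
K = P̄·Hᵀ·S⁻¹ = [-63/136; -1/34]
x' − x̄ = [-693/136, -11/34] = K·y
y = (KᵀK)⁻¹·Kᵀ·(x' − x̄) = [11]
z = y + H·x̄ = [11] + [-12] = [-1]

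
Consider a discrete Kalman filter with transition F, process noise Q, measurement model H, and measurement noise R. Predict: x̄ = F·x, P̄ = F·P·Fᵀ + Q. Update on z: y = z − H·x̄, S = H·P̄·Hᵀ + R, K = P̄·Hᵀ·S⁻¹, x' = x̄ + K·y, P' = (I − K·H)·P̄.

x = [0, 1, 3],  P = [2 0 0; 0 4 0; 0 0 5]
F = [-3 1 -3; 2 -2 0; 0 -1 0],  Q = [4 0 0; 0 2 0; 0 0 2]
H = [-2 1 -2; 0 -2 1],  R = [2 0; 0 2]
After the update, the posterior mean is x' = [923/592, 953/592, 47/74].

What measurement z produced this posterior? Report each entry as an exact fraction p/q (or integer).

z = [-3, -3]

x̄ = F·x = [-8, -2, -1]
P̄ = F·P·Fᵀ + Q = [71 -20 -4; -20 26 8; -4 8 6]
S = H·P̄·Hᵀ + R = [352 -96; -96 80]
K = P̄·Hᵀ·S⁻¹ = [-277/592 -33/296; -7/592 -167/296; -5/148 -49/296]
x' − x̄ = [5659/592, 2137/592, 121/74] = K·y
y = (KᵀK)⁻¹·Kᵀ·(x' − x̄) = [-19, -6]
z = y + H·x̄ = [-19, -6] + [16, 3] = [-3, -3]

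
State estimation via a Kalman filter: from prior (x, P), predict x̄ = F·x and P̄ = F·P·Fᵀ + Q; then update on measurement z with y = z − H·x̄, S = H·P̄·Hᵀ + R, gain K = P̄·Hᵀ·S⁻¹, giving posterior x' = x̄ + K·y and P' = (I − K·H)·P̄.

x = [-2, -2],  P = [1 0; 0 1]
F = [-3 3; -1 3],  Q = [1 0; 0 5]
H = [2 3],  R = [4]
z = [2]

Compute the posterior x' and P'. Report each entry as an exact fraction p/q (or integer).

x̄ = F·x = [0, -4]
P̄ = F·P·Fᵀ + Q = [19 12; 12 15]
y = z − H·x̄ = [14]
S = H·P̄·Hᵀ + R = [359]
K = P̄·Hᵀ·S⁻¹ = [74/359; 69/359]
x' = x̄ + K·y = [1036/359, -470/359]
P' = (I − K·H)·P̄ = [1345/359 -798/359; -798/359 624/359]

x' = [1036/359, -470/359]
P' = [1345/359 -798/359; -798/359 624/359]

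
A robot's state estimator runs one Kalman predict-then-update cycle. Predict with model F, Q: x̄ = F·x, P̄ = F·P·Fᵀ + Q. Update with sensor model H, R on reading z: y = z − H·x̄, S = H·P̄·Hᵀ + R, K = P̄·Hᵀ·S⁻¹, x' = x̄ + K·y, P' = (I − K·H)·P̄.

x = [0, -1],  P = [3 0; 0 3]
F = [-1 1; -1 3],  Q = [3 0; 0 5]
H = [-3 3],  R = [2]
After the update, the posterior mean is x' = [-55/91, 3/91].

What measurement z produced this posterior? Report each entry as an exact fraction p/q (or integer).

z = [2]

x̄ = F·x = [-1, -3]
P̄ = F·P·Fᵀ + Q = [9 12; 12 35]
S = H·P̄·Hᵀ + R = [182]
K = P̄·Hᵀ·S⁻¹ = [9/182; 69/182]
x' − x̄ = [36/91, 276/91] = K·y
y = (KᵀK)⁻¹·Kᵀ·(x' − x̄) = [8]
z = y + H·x̄ = [8] + [-6] = [2]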